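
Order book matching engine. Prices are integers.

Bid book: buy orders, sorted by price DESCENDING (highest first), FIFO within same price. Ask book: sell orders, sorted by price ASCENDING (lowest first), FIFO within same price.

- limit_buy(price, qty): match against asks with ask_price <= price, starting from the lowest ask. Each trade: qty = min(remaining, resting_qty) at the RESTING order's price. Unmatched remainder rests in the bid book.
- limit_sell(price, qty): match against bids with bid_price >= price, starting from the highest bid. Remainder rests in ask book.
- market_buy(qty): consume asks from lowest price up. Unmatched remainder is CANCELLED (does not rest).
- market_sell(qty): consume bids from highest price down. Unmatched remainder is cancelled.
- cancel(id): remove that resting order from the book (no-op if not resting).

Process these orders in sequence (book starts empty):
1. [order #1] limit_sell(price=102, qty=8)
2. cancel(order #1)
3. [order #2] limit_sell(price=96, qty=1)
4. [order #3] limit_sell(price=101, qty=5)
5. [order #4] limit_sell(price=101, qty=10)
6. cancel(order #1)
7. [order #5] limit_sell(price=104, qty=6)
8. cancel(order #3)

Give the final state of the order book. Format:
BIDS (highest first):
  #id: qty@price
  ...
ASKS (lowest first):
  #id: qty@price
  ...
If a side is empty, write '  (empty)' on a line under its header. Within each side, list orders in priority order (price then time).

Answer: BIDS (highest first):
  (empty)
ASKS (lowest first):
  #2: 1@96
  #4: 10@101
  #5: 6@104

Derivation:
After op 1 [order #1] limit_sell(price=102, qty=8): fills=none; bids=[-] asks=[#1:8@102]
After op 2 cancel(order #1): fills=none; bids=[-] asks=[-]
After op 3 [order #2] limit_sell(price=96, qty=1): fills=none; bids=[-] asks=[#2:1@96]
After op 4 [order #3] limit_sell(price=101, qty=5): fills=none; bids=[-] asks=[#2:1@96 #3:5@101]
After op 5 [order #4] limit_sell(price=101, qty=10): fills=none; bids=[-] asks=[#2:1@96 #3:5@101 #4:10@101]
After op 6 cancel(order #1): fills=none; bids=[-] asks=[#2:1@96 #3:5@101 #4:10@101]
After op 7 [order #5] limit_sell(price=104, qty=6): fills=none; bids=[-] asks=[#2:1@96 #3:5@101 #4:10@101 #5:6@104]
After op 8 cancel(order #3): fills=none; bids=[-] asks=[#2:1@96 #4:10@101 #5:6@104]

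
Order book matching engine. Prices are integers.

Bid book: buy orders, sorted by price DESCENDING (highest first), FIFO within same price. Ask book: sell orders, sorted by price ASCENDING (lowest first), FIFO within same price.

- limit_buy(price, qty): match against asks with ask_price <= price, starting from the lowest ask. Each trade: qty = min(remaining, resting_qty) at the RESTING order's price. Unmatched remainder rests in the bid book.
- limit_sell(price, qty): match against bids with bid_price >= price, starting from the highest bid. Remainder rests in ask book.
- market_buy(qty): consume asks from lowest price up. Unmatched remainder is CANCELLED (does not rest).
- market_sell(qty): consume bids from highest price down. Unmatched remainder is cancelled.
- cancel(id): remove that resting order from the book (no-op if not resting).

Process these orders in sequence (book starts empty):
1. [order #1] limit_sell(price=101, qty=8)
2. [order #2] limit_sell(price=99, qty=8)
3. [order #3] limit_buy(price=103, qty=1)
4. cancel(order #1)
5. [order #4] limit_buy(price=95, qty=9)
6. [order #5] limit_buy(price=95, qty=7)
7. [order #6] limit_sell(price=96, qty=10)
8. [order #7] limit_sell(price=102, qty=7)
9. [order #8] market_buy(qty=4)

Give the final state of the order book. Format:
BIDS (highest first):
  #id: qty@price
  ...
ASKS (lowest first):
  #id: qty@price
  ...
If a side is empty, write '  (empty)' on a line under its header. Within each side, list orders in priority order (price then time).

After op 1 [order #1] limit_sell(price=101, qty=8): fills=none; bids=[-] asks=[#1:8@101]
After op 2 [order #2] limit_sell(price=99, qty=8): fills=none; bids=[-] asks=[#2:8@99 #1:8@101]
After op 3 [order #3] limit_buy(price=103, qty=1): fills=#3x#2:1@99; bids=[-] asks=[#2:7@99 #1:8@101]
After op 4 cancel(order #1): fills=none; bids=[-] asks=[#2:7@99]
After op 5 [order #4] limit_buy(price=95, qty=9): fills=none; bids=[#4:9@95] asks=[#2:7@99]
After op 6 [order #5] limit_buy(price=95, qty=7): fills=none; bids=[#4:9@95 #5:7@95] asks=[#2:7@99]
After op 7 [order #6] limit_sell(price=96, qty=10): fills=none; bids=[#4:9@95 #5:7@95] asks=[#6:10@96 #2:7@99]
After op 8 [order #7] limit_sell(price=102, qty=7): fills=none; bids=[#4:9@95 #5:7@95] asks=[#6:10@96 #2:7@99 #7:7@102]
After op 9 [order #8] market_buy(qty=4): fills=#8x#6:4@96; bids=[#4:9@95 #5:7@95] asks=[#6:6@96 #2:7@99 #7:7@102]

Answer: BIDS (highest first):
  #4: 9@95
  #5: 7@95
ASKS (lowest first):
  #6: 6@96
  #2: 7@99
  #7: 7@102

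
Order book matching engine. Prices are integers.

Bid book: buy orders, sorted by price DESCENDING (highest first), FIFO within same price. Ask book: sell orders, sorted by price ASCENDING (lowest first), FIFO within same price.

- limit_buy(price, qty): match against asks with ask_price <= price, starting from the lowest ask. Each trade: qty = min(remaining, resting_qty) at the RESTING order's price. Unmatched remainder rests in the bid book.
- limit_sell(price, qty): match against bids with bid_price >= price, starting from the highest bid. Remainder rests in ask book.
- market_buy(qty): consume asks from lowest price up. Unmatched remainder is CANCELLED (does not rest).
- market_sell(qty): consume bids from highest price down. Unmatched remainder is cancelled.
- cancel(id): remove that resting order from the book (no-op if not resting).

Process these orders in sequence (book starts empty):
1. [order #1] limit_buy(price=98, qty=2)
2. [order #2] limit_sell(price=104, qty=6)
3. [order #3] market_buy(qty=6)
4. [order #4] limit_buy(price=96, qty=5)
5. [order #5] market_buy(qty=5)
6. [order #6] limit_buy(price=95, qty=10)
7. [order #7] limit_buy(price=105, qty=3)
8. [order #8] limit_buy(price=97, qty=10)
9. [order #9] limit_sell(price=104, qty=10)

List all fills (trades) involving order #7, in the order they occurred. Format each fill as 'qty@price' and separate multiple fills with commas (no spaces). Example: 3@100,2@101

Answer: 3@105

Derivation:
After op 1 [order #1] limit_buy(price=98, qty=2): fills=none; bids=[#1:2@98] asks=[-]
After op 2 [order #2] limit_sell(price=104, qty=6): fills=none; bids=[#1:2@98] asks=[#2:6@104]
After op 3 [order #3] market_buy(qty=6): fills=#3x#2:6@104; bids=[#1:2@98] asks=[-]
After op 4 [order #4] limit_buy(price=96, qty=5): fills=none; bids=[#1:2@98 #4:5@96] asks=[-]
After op 5 [order #5] market_buy(qty=5): fills=none; bids=[#1:2@98 #4:5@96] asks=[-]
After op 6 [order #6] limit_buy(price=95, qty=10): fills=none; bids=[#1:2@98 #4:5@96 #6:10@95] asks=[-]
After op 7 [order #7] limit_buy(price=105, qty=3): fills=none; bids=[#7:3@105 #1:2@98 #4:5@96 #6:10@95] asks=[-]
After op 8 [order #8] limit_buy(price=97, qty=10): fills=none; bids=[#7:3@105 #1:2@98 #8:10@97 #4:5@96 #6:10@95] asks=[-]
After op 9 [order #9] limit_sell(price=104, qty=10): fills=#7x#9:3@105; bids=[#1:2@98 #8:10@97 #4:5@96 #6:10@95] asks=[#9:7@104]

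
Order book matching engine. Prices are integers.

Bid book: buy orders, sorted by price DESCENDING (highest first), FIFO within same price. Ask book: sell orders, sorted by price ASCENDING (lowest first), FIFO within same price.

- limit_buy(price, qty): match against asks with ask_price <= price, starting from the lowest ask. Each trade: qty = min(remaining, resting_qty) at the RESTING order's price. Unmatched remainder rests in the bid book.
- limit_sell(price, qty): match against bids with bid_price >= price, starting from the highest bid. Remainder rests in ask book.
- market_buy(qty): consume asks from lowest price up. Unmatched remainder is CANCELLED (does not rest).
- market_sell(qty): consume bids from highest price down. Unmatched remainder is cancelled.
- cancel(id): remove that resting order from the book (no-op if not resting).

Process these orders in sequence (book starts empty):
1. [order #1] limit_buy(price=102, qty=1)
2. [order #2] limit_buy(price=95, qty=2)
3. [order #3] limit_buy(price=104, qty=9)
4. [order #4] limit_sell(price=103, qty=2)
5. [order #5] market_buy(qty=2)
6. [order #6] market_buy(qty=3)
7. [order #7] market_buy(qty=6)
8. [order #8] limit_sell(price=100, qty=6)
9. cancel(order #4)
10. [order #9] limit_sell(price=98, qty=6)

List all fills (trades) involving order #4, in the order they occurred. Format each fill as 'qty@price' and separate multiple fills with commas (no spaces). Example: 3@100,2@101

Answer: 2@104

Derivation:
After op 1 [order #1] limit_buy(price=102, qty=1): fills=none; bids=[#1:1@102] asks=[-]
After op 2 [order #2] limit_buy(price=95, qty=2): fills=none; bids=[#1:1@102 #2:2@95] asks=[-]
After op 3 [order #3] limit_buy(price=104, qty=9): fills=none; bids=[#3:9@104 #1:1@102 #2:2@95] asks=[-]
After op 4 [order #4] limit_sell(price=103, qty=2): fills=#3x#4:2@104; bids=[#3:7@104 #1:1@102 #2:2@95] asks=[-]
After op 5 [order #5] market_buy(qty=2): fills=none; bids=[#3:7@104 #1:1@102 #2:2@95] asks=[-]
After op 6 [order #6] market_buy(qty=3): fills=none; bids=[#3:7@104 #1:1@102 #2:2@95] asks=[-]
After op 7 [order #7] market_buy(qty=6): fills=none; bids=[#3:7@104 #1:1@102 #2:2@95] asks=[-]
After op 8 [order #8] limit_sell(price=100, qty=6): fills=#3x#8:6@104; bids=[#3:1@104 #1:1@102 #2:2@95] asks=[-]
After op 9 cancel(order #4): fills=none; bids=[#3:1@104 #1:1@102 #2:2@95] asks=[-]
After op 10 [order #9] limit_sell(price=98, qty=6): fills=#3x#9:1@104 #1x#9:1@102; bids=[#2:2@95] asks=[#9:4@98]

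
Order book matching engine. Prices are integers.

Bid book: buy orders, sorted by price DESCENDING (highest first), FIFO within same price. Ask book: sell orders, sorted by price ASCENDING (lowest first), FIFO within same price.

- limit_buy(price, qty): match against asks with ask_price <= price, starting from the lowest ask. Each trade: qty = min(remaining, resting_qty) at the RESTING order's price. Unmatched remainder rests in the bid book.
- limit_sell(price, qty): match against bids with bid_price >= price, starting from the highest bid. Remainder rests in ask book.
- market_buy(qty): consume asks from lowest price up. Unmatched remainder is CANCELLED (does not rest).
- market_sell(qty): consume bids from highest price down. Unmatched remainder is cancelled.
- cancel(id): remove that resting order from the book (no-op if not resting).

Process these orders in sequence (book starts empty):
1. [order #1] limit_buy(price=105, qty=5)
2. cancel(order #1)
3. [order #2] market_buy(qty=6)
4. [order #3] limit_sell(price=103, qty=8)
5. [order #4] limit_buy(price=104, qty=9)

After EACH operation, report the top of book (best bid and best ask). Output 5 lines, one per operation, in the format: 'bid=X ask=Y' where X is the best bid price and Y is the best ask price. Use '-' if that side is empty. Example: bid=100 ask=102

Answer: bid=105 ask=-
bid=- ask=-
bid=- ask=-
bid=- ask=103
bid=104 ask=-

Derivation:
After op 1 [order #1] limit_buy(price=105, qty=5): fills=none; bids=[#1:5@105] asks=[-]
After op 2 cancel(order #1): fills=none; bids=[-] asks=[-]
After op 3 [order #2] market_buy(qty=6): fills=none; bids=[-] asks=[-]
After op 4 [order #3] limit_sell(price=103, qty=8): fills=none; bids=[-] asks=[#3:8@103]
After op 5 [order #4] limit_buy(price=104, qty=9): fills=#4x#3:8@103; bids=[#4:1@104] asks=[-]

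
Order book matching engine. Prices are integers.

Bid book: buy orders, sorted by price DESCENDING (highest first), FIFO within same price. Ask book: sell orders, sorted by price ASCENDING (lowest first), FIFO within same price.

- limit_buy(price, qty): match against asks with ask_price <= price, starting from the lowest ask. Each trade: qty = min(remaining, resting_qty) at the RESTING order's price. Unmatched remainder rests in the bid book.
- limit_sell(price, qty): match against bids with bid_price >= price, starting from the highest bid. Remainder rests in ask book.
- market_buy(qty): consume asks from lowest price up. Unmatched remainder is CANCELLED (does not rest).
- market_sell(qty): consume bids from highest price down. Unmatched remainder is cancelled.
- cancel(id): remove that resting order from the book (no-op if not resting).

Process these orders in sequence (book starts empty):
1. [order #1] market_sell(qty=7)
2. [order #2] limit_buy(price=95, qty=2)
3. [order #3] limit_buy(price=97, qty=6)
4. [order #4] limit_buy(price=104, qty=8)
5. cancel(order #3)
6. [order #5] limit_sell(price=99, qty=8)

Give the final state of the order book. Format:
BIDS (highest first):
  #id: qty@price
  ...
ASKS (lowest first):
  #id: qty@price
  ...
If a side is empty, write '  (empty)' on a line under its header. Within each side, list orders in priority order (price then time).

Answer: BIDS (highest first):
  #2: 2@95
ASKS (lowest first):
  (empty)

Derivation:
After op 1 [order #1] market_sell(qty=7): fills=none; bids=[-] asks=[-]
After op 2 [order #2] limit_buy(price=95, qty=2): fills=none; bids=[#2:2@95] asks=[-]
After op 3 [order #3] limit_buy(price=97, qty=6): fills=none; bids=[#3:6@97 #2:2@95] asks=[-]
After op 4 [order #4] limit_buy(price=104, qty=8): fills=none; bids=[#4:8@104 #3:6@97 #2:2@95] asks=[-]
After op 5 cancel(order #3): fills=none; bids=[#4:8@104 #2:2@95] asks=[-]
After op 6 [order #5] limit_sell(price=99, qty=8): fills=#4x#5:8@104; bids=[#2:2@95] asks=[-]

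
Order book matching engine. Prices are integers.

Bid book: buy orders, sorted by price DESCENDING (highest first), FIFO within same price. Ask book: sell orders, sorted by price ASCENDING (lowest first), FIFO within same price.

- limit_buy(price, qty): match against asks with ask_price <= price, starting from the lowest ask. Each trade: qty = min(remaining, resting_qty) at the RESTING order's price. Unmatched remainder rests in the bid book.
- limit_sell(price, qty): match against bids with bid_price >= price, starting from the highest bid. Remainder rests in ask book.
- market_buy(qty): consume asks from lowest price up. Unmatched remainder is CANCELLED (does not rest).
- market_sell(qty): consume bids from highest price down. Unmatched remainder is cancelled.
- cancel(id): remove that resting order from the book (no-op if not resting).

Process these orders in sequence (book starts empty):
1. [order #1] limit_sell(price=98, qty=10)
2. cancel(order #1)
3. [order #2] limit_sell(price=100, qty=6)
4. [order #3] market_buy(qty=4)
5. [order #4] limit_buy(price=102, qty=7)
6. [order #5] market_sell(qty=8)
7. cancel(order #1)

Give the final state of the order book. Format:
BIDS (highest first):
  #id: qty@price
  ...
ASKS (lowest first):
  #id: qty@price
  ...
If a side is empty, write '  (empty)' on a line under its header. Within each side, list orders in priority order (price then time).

Answer: BIDS (highest first):
  (empty)
ASKS (lowest first):
  (empty)

Derivation:
After op 1 [order #1] limit_sell(price=98, qty=10): fills=none; bids=[-] asks=[#1:10@98]
After op 2 cancel(order #1): fills=none; bids=[-] asks=[-]
After op 3 [order #2] limit_sell(price=100, qty=6): fills=none; bids=[-] asks=[#2:6@100]
After op 4 [order #3] market_buy(qty=4): fills=#3x#2:4@100; bids=[-] asks=[#2:2@100]
After op 5 [order #4] limit_buy(price=102, qty=7): fills=#4x#2:2@100; bids=[#4:5@102] asks=[-]
After op 6 [order #5] market_sell(qty=8): fills=#4x#5:5@102; bids=[-] asks=[-]
After op 7 cancel(order #1): fills=none; bids=[-] asks=[-]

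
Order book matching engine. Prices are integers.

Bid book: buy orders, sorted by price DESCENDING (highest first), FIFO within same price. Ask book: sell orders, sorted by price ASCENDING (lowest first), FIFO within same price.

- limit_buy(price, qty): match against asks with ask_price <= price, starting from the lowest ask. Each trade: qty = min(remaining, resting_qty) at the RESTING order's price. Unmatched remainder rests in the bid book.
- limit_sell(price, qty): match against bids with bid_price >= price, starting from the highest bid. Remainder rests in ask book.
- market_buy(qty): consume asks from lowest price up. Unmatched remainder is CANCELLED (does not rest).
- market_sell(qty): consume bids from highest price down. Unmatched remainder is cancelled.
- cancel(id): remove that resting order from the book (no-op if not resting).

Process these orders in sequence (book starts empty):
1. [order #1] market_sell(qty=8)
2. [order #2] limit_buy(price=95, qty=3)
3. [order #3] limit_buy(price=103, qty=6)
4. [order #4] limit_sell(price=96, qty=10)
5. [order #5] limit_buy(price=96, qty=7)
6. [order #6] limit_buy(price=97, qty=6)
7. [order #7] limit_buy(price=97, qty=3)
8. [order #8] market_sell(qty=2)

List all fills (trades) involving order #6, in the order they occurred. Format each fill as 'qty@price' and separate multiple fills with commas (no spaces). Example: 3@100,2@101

Answer: 2@97

Derivation:
After op 1 [order #1] market_sell(qty=8): fills=none; bids=[-] asks=[-]
After op 2 [order #2] limit_buy(price=95, qty=3): fills=none; bids=[#2:3@95] asks=[-]
After op 3 [order #3] limit_buy(price=103, qty=6): fills=none; bids=[#3:6@103 #2:3@95] asks=[-]
After op 4 [order #4] limit_sell(price=96, qty=10): fills=#3x#4:6@103; bids=[#2:3@95] asks=[#4:4@96]
After op 5 [order #5] limit_buy(price=96, qty=7): fills=#5x#4:4@96; bids=[#5:3@96 #2:3@95] asks=[-]
After op 6 [order #6] limit_buy(price=97, qty=6): fills=none; bids=[#6:6@97 #5:3@96 #2:3@95] asks=[-]
After op 7 [order #7] limit_buy(price=97, qty=3): fills=none; bids=[#6:6@97 #7:3@97 #5:3@96 #2:3@95] asks=[-]
After op 8 [order #8] market_sell(qty=2): fills=#6x#8:2@97; bids=[#6:4@97 #7:3@97 #5:3@96 #2:3@95] asks=[-]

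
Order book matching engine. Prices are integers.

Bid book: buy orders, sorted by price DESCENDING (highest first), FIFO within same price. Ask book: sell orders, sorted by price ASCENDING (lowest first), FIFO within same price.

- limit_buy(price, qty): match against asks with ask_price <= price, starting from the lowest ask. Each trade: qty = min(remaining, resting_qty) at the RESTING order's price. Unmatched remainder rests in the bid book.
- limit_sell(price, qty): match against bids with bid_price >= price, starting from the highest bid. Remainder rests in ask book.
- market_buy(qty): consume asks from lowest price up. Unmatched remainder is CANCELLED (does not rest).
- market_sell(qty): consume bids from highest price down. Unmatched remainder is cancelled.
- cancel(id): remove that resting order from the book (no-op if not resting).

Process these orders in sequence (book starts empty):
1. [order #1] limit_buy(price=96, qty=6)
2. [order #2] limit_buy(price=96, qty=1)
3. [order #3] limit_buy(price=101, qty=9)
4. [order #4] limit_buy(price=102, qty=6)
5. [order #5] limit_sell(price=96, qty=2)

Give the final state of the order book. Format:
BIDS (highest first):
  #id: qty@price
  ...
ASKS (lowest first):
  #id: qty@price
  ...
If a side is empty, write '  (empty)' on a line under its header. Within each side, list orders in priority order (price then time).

Answer: BIDS (highest first):
  #4: 4@102
  #3: 9@101
  #1: 6@96
  #2: 1@96
ASKS (lowest first):
  (empty)

Derivation:
After op 1 [order #1] limit_buy(price=96, qty=6): fills=none; bids=[#1:6@96] asks=[-]
After op 2 [order #2] limit_buy(price=96, qty=1): fills=none; bids=[#1:6@96 #2:1@96] asks=[-]
After op 3 [order #3] limit_buy(price=101, qty=9): fills=none; bids=[#3:9@101 #1:6@96 #2:1@96] asks=[-]
After op 4 [order #4] limit_buy(price=102, qty=6): fills=none; bids=[#4:6@102 #3:9@101 #1:6@96 #2:1@96] asks=[-]
After op 5 [order #5] limit_sell(price=96, qty=2): fills=#4x#5:2@102; bids=[#4:4@102 #3:9@101 #1:6@96 #2:1@96] asks=[-]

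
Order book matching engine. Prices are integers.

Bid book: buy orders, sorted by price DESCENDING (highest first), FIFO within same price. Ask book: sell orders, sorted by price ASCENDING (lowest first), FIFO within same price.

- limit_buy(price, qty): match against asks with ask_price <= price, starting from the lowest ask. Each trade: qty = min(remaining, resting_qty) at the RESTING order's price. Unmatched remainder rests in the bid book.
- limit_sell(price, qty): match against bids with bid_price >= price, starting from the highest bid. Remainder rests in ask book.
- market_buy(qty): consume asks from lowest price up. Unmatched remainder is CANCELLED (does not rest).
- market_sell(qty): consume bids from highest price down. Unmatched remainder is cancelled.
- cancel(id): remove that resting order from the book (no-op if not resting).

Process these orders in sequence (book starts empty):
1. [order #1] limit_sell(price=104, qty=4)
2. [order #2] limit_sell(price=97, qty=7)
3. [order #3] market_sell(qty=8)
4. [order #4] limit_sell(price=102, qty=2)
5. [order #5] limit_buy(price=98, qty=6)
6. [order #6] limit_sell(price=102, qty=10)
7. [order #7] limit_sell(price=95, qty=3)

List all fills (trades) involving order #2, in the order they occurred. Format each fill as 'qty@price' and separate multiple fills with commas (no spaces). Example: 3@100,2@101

Answer: 6@97

Derivation:
After op 1 [order #1] limit_sell(price=104, qty=4): fills=none; bids=[-] asks=[#1:4@104]
After op 2 [order #2] limit_sell(price=97, qty=7): fills=none; bids=[-] asks=[#2:7@97 #1:4@104]
After op 3 [order #3] market_sell(qty=8): fills=none; bids=[-] asks=[#2:7@97 #1:4@104]
After op 4 [order #4] limit_sell(price=102, qty=2): fills=none; bids=[-] asks=[#2:7@97 #4:2@102 #1:4@104]
After op 5 [order #5] limit_buy(price=98, qty=6): fills=#5x#2:6@97; bids=[-] asks=[#2:1@97 #4:2@102 #1:4@104]
After op 6 [order #6] limit_sell(price=102, qty=10): fills=none; bids=[-] asks=[#2:1@97 #4:2@102 #6:10@102 #1:4@104]
After op 7 [order #7] limit_sell(price=95, qty=3): fills=none; bids=[-] asks=[#7:3@95 #2:1@97 #4:2@102 #6:10@102 #1:4@104]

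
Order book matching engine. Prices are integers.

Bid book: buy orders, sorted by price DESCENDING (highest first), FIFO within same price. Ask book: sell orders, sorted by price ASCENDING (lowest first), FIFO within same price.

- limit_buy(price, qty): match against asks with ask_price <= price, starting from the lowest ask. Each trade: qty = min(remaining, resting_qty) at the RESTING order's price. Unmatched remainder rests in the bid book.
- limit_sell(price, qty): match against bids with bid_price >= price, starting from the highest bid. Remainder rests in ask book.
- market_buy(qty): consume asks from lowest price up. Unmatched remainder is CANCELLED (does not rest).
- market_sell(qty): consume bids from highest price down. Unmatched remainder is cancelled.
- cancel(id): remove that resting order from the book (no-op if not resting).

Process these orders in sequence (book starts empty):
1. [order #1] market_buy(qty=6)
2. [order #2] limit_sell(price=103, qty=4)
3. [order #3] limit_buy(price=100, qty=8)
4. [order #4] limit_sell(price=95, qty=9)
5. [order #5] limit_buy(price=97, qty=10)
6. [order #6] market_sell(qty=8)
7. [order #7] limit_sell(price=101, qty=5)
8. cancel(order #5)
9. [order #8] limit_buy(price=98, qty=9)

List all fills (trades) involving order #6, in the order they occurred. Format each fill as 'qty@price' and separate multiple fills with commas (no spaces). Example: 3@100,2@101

Answer: 8@97

Derivation:
After op 1 [order #1] market_buy(qty=6): fills=none; bids=[-] asks=[-]
After op 2 [order #2] limit_sell(price=103, qty=4): fills=none; bids=[-] asks=[#2:4@103]
After op 3 [order #3] limit_buy(price=100, qty=8): fills=none; bids=[#3:8@100] asks=[#2:4@103]
After op 4 [order #4] limit_sell(price=95, qty=9): fills=#3x#4:8@100; bids=[-] asks=[#4:1@95 #2:4@103]
After op 5 [order #5] limit_buy(price=97, qty=10): fills=#5x#4:1@95; bids=[#5:9@97] asks=[#2:4@103]
After op 6 [order #6] market_sell(qty=8): fills=#5x#6:8@97; bids=[#5:1@97] asks=[#2:4@103]
After op 7 [order #7] limit_sell(price=101, qty=5): fills=none; bids=[#5:1@97] asks=[#7:5@101 #2:4@103]
After op 8 cancel(order #5): fills=none; bids=[-] asks=[#7:5@101 #2:4@103]
After op 9 [order #8] limit_buy(price=98, qty=9): fills=none; bids=[#8:9@98] asks=[#7:5@101 #2:4@103]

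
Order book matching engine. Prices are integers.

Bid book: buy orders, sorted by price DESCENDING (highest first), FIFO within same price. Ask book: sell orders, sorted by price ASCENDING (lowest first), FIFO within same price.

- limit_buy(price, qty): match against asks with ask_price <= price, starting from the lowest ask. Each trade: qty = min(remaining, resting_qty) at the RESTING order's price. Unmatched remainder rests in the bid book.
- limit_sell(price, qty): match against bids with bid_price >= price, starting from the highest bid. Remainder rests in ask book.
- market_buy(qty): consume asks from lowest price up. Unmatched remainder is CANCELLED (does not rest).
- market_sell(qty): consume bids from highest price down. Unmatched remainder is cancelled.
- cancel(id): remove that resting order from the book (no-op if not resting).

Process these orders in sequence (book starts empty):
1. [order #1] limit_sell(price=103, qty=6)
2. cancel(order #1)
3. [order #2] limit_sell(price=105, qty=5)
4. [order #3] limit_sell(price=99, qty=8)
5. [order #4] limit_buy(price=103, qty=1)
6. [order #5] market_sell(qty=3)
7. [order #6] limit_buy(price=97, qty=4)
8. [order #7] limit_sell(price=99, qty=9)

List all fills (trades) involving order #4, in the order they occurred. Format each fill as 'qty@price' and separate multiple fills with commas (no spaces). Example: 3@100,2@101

After op 1 [order #1] limit_sell(price=103, qty=6): fills=none; bids=[-] asks=[#1:6@103]
After op 2 cancel(order #1): fills=none; bids=[-] asks=[-]
After op 3 [order #2] limit_sell(price=105, qty=5): fills=none; bids=[-] asks=[#2:5@105]
After op 4 [order #3] limit_sell(price=99, qty=8): fills=none; bids=[-] asks=[#3:8@99 #2:5@105]
After op 5 [order #4] limit_buy(price=103, qty=1): fills=#4x#3:1@99; bids=[-] asks=[#3:7@99 #2:5@105]
After op 6 [order #5] market_sell(qty=3): fills=none; bids=[-] asks=[#3:7@99 #2:5@105]
After op 7 [order #6] limit_buy(price=97, qty=4): fills=none; bids=[#6:4@97] asks=[#3:7@99 #2:5@105]
After op 8 [order #7] limit_sell(price=99, qty=9): fills=none; bids=[#6:4@97] asks=[#3:7@99 #7:9@99 #2:5@105]

Answer: 1@99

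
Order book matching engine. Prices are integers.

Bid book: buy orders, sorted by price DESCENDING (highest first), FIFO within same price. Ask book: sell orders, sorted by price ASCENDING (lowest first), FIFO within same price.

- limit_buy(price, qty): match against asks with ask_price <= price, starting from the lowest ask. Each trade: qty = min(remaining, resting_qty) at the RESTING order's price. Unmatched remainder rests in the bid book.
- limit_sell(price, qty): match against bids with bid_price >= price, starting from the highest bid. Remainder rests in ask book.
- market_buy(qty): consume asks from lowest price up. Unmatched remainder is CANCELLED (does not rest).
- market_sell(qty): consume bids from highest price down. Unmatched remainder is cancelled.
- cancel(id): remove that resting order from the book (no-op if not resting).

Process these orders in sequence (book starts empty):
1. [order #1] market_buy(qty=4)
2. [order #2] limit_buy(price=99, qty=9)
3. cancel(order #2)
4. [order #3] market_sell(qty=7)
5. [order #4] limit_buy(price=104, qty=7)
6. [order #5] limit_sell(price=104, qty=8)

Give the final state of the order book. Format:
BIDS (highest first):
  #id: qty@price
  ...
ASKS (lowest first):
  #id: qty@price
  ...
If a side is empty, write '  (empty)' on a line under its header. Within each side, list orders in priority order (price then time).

Answer: BIDS (highest first):
  (empty)
ASKS (lowest first):
  #5: 1@104

Derivation:
After op 1 [order #1] market_buy(qty=4): fills=none; bids=[-] asks=[-]
After op 2 [order #2] limit_buy(price=99, qty=9): fills=none; bids=[#2:9@99] asks=[-]
After op 3 cancel(order #2): fills=none; bids=[-] asks=[-]
After op 4 [order #3] market_sell(qty=7): fills=none; bids=[-] asks=[-]
After op 5 [order #4] limit_buy(price=104, qty=7): fills=none; bids=[#4:7@104] asks=[-]
After op 6 [order #5] limit_sell(price=104, qty=8): fills=#4x#5:7@104; bids=[-] asks=[#5:1@104]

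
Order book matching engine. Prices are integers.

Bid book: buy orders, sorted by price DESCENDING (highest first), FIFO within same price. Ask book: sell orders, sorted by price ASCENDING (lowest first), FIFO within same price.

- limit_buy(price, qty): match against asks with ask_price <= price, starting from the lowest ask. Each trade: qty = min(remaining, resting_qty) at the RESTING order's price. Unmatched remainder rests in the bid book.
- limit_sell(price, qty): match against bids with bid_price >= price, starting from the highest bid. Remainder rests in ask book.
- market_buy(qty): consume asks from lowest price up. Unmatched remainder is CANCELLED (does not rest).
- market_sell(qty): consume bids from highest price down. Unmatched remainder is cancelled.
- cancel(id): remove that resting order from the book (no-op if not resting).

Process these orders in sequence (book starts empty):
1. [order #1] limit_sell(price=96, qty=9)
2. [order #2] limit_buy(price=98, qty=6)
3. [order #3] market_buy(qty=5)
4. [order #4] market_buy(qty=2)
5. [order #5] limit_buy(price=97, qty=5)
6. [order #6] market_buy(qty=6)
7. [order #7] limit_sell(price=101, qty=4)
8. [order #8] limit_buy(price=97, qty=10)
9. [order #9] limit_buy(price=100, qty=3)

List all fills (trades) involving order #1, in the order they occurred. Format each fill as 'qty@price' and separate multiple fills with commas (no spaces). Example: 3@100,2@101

Answer: 6@96,3@96

Derivation:
After op 1 [order #1] limit_sell(price=96, qty=9): fills=none; bids=[-] asks=[#1:9@96]
After op 2 [order #2] limit_buy(price=98, qty=6): fills=#2x#1:6@96; bids=[-] asks=[#1:3@96]
After op 3 [order #3] market_buy(qty=5): fills=#3x#1:3@96; bids=[-] asks=[-]
After op 4 [order #4] market_buy(qty=2): fills=none; bids=[-] asks=[-]
After op 5 [order #5] limit_buy(price=97, qty=5): fills=none; bids=[#5:5@97] asks=[-]
After op 6 [order #6] market_buy(qty=6): fills=none; bids=[#5:5@97] asks=[-]
After op 7 [order #7] limit_sell(price=101, qty=4): fills=none; bids=[#5:5@97] asks=[#7:4@101]
After op 8 [order #8] limit_buy(price=97, qty=10): fills=none; bids=[#5:5@97 #8:10@97] asks=[#7:4@101]
After op 9 [order #9] limit_buy(price=100, qty=3): fills=none; bids=[#9:3@100 #5:5@97 #8:10@97] asks=[#7:4@101]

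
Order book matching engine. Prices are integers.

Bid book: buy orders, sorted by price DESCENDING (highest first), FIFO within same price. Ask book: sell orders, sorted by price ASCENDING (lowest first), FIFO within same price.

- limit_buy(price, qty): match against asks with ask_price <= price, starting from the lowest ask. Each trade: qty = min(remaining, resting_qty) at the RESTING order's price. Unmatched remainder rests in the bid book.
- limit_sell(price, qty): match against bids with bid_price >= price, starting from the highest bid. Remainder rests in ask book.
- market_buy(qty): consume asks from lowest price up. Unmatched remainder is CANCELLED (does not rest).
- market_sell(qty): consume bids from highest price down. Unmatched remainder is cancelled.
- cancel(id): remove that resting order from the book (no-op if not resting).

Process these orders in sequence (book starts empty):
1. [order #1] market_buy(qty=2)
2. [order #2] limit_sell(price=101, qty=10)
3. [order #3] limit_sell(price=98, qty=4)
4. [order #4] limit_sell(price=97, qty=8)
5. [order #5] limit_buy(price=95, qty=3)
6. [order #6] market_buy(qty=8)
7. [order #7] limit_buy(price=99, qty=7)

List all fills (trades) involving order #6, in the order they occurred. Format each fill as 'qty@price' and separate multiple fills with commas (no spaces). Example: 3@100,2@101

After op 1 [order #1] market_buy(qty=2): fills=none; bids=[-] asks=[-]
After op 2 [order #2] limit_sell(price=101, qty=10): fills=none; bids=[-] asks=[#2:10@101]
After op 3 [order #3] limit_sell(price=98, qty=4): fills=none; bids=[-] asks=[#3:4@98 #2:10@101]
After op 4 [order #4] limit_sell(price=97, qty=8): fills=none; bids=[-] asks=[#4:8@97 #3:4@98 #2:10@101]
After op 5 [order #5] limit_buy(price=95, qty=3): fills=none; bids=[#5:3@95] asks=[#4:8@97 #3:4@98 #2:10@101]
After op 6 [order #6] market_buy(qty=8): fills=#6x#4:8@97; bids=[#5:3@95] asks=[#3:4@98 #2:10@101]
After op 7 [order #7] limit_buy(price=99, qty=7): fills=#7x#3:4@98; bids=[#7:3@99 #5:3@95] asks=[#2:10@101]

Answer: 8@97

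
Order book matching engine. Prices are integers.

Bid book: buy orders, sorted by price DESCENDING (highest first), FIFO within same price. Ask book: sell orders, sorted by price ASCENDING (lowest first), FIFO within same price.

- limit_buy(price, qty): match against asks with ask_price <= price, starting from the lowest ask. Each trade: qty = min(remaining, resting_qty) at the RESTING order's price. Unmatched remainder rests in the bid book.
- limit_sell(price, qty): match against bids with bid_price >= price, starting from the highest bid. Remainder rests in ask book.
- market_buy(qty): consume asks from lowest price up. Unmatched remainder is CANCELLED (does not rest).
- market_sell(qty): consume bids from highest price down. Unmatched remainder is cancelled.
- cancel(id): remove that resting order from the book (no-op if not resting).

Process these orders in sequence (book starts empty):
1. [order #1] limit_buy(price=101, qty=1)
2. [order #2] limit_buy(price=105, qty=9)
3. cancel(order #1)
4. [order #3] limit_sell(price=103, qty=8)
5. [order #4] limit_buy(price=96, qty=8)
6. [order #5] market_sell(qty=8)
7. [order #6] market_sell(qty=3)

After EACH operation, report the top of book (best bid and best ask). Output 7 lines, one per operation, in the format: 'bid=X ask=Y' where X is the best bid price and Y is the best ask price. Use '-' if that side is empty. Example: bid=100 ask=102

Answer: bid=101 ask=-
bid=105 ask=-
bid=105 ask=-
bid=105 ask=-
bid=105 ask=-
bid=96 ask=-
bid=- ask=-

Derivation:
After op 1 [order #1] limit_buy(price=101, qty=1): fills=none; bids=[#1:1@101] asks=[-]
After op 2 [order #2] limit_buy(price=105, qty=9): fills=none; bids=[#2:9@105 #1:1@101] asks=[-]
After op 3 cancel(order #1): fills=none; bids=[#2:9@105] asks=[-]
After op 4 [order #3] limit_sell(price=103, qty=8): fills=#2x#3:8@105; bids=[#2:1@105] asks=[-]
After op 5 [order #4] limit_buy(price=96, qty=8): fills=none; bids=[#2:1@105 #4:8@96] asks=[-]
After op 6 [order #5] market_sell(qty=8): fills=#2x#5:1@105 #4x#5:7@96; bids=[#4:1@96] asks=[-]
After op 7 [order #6] market_sell(qty=3): fills=#4x#6:1@96; bids=[-] asks=[-]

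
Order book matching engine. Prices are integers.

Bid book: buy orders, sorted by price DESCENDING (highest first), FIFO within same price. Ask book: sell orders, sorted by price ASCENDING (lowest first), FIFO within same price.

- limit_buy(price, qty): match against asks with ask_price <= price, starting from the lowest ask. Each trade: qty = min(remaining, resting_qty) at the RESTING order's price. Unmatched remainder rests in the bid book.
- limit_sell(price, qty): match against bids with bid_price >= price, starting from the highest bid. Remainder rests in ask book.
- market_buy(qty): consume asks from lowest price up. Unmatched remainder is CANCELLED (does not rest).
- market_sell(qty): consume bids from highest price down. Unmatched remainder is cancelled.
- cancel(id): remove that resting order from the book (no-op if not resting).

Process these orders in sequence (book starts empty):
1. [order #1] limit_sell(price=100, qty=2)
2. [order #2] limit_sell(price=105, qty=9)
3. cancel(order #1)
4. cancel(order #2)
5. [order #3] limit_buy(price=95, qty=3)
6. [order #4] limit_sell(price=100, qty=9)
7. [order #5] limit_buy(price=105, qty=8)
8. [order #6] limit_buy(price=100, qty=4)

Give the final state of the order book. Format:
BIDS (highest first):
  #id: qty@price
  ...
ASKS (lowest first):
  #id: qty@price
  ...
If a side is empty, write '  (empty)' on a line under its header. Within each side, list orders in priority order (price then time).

Answer: BIDS (highest first):
  #6: 3@100
  #3: 3@95
ASKS (lowest first):
  (empty)

Derivation:
After op 1 [order #1] limit_sell(price=100, qty=2): fills=none; bids=[-] asks=[#1:2@100]
After op 2 [order #2] limit_sell(price=105, qty=9): fills=none; bids=[-] asks=[#1:2@100 #2:9@105]
After op 3 cancel(order #1): fills=none; bids=[-] asks=[#2:9@105]
After op 4 cancel(order #2): fills=none; bids=[-] asks=[-]
After op 5 [order #3] limit_buy(price=95, qty=3): fills=none; bids=[#3:3@95] asks=[-]
After op 6 [order #4] limit_sell(price=100, qty=9): fills=none; bids=[#3:3@95] asks=[#4:9@100]
After op 7 [order #5] limit_buy(price=105, qty=8): fills=#5x#4:8@100; bids=[#3:3@95] asks=[#4:1@100]
After op 8 [order #6] limit_buy(price=100, qty=4): fills=#6x#4:1@100; bids=[#6:3@100 #3:3@95] asks=[-]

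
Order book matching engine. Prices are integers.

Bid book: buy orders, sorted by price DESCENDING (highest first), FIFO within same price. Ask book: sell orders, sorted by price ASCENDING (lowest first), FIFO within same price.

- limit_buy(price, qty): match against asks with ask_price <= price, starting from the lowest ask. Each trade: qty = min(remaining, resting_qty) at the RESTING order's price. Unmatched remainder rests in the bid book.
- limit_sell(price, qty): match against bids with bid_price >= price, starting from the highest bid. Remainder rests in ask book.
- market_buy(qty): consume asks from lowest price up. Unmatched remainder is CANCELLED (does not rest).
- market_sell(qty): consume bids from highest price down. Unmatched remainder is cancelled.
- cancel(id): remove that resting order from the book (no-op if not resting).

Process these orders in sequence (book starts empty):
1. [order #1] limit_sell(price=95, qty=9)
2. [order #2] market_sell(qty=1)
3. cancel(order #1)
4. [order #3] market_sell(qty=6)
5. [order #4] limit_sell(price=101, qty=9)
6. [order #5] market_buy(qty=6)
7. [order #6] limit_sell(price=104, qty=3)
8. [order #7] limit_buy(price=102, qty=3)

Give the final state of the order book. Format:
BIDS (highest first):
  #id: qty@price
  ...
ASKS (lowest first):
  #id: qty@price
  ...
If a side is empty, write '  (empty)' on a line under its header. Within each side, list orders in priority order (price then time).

Answer: BIDS (highest first):
  (empty)
ASKS (lowest first):
  #6: 3@104

Derivation:
After op 1 [order #1] limit_sell(price=95, qty=9): fills=none; bids=[-] asks=[#1:9@95]
After op 2 [order #2] market_sell(qty=1): fills=none; bids=[-] asks=[#1:9@95]
After op 3 cancel(order #1): fills=none; bids=[-] asks=[-]
After op 4 [order #3] market_sell(qty=6): fills=none; bids=[-] asks=[-]
After op 5 [order #4] limit_sell(price=101, qty=9): fills=none; bids=[-] asks=[#4:9@101]
After op 6 [order #5] market_buy(qty=6): fills=#5x#4:6@101; bids=[-] asks=[#4:3@101]
After op 7 [order #6] limit_sell(price=104, qty=3): fills=none; bids=[-] asks=[#4:3@101 #6:3@104]
After op 8 [order #7] limit_buy(price=102, qty=3): fills=#7x#4:3@101; bids=[-] asks=[#6:3@104]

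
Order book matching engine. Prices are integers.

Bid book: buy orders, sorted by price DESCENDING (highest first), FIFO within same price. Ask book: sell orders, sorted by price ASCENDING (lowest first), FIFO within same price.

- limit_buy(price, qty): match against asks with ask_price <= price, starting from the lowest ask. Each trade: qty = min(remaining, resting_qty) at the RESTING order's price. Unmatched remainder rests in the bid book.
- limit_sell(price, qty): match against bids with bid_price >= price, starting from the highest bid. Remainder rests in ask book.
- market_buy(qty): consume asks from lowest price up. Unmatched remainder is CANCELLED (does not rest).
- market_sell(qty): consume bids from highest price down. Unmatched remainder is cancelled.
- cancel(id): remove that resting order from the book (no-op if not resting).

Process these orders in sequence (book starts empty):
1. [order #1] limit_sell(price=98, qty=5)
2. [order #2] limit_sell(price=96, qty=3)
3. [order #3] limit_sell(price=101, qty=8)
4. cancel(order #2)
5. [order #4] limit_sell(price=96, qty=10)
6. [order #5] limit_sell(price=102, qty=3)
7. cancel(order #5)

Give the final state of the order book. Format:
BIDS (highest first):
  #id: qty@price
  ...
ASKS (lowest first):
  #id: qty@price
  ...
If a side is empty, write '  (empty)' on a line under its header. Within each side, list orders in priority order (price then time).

Answer: BIDS (highest first):
  (empty)
ASKS (lowest first):
  #4: 10@96
  #1: 5@98
  #3: 8@101

Derivation:
After op 1 [order #1] limit_sell(price=98, qty=5): fills=none; bids=[-] asks=[#1:5@98]
After op 2 [order #2] limit_sell(price=96, qty=3): fills=none; bids=[-] asks=[#2:3@96 #1:5@98]
After op 3 [order #3] limit_sell(price=101, qty=8): fills=none; bids=[-] asks=[#2:3@96 #1:5@98 #3:8@101]
After op 4 cancel(order #2): fills=none; bids=[-] asks=[#1:5@98 #3:8@101]
After op 5 [order #4] limit_sell(price=96, qty=10): fills=none; bids=[-] asks=[#4:10@96 #1:5@98 #3:8@101]
After op 6 [order #5] limit_sell(price=102, qty=3): fills=none; bids=[-] asks=[#4:10@96 #1:5@98 #3:8@101 #5:3@102]
After op 7 cancel(order #5): fills=none; bids=[-] asks=[#4:10@96 #1:5@98 #3:8@101]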